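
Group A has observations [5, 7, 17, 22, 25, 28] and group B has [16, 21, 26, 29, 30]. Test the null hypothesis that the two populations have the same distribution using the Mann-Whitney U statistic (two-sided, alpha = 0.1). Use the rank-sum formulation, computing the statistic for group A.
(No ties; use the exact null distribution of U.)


Step 1: Combine and sort all 11 observations; assign midranks.
sorted (value, group): (5,X), (7,X), (16,Y), (17,X), (21,Y), (22,X), (25,X), (26,Y), (28,X), (29,Y), (30,Y)
ranks: 5->1, 7->2, 16->3, 17->4, 21->5, 22->6, 25->7, 26->8, 28->9, 29->10, 30->11
Step 2: Rank sum for X: R1 = 1 + 2 + 4 + 6 + 7 + 9 = 29.
Step 3: U_X = R1 - n1(n1+1)/2 = 29 - 6*7/2 = 29 - 21 = 8.
       U_Y = n1*n2 - U_X = 30 - 8 = 22.
Step 4: No ties, so the exact null distribution of U (based on enumerating the C(11,6) = 462 equally likely rank assignments) gives the two-sided p-value.
Step 5: p-value = 0.246753; compare to alpha = 0.1. fail to reject H0.

U_X = 8, p = 0.246753, fail to reject H0 at alpha = 0.1.


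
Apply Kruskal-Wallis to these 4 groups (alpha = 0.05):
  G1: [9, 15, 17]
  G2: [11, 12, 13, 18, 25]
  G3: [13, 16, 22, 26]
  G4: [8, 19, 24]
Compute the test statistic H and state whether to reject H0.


Step 1: Combine all N = 15 observations and assign midranks.
sorted (value, group, rank): (8,G4,1), (9,G1,2), (11,G2,3), (12,G2,4), (13,G2,5.5), (13,G3,5.5), (15,G1,7), (16,G3,8), (17,G1,9), (18,G2,10), (19,G4,11), (22,G3,12), (24,G4,13), (25,G2,14), (26,G3,15)
Step 2: Sum ranks within each group.
R_1 = 18 (n_1 = 3)
R_2 = 36.5 (n_2 = 5)
R_3 = 40.5 (n_3 = 4)
R_4 = 25 (n_4 = 3)
Step 3: H = 12/(N(N+1)) * sum(R_i^2/n_i) - 3(N+1)
     = 12/(15*16) * (18^2/3 + 36.5^2/5 + 40.5^2/4 + 25^2/3) - 3*16
     = 0.050000 * 992.846 - 48
     = 1.642292.
Step 4: Ties present; correction factor C = 1 - 6/(15^3 - 15) = 0.998214. Corrected H = 1.642292 / 0.998214 = 1.645230.
Step 5: Under H0, H ~ chi^2(3); p-value = 0.649178.
Step 6: alpha = 0.05. fail to reject H0.

H = 1.6452, df = 3, p = 0.649178, fail to reject H0.


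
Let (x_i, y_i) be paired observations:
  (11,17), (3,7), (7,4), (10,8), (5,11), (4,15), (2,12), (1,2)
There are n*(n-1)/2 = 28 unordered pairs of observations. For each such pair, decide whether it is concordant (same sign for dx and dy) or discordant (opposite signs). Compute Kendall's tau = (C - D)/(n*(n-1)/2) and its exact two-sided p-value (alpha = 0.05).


Step 1: Enumerate the 28 unordered pairs (i,j) with i<j and classify each by sign(x_j-x_i) * sign(y_j-y_i).
  (1,2):dx=-8,dy=-10->C; (1,3):dx=-4,dy=-13->C; (1,4):dx=-1,dy=-9->C; (1,5):dx=-6,dy=-6->C
  (1,6):dx=-7,dy=-2->C; (1,7):dx=-9,dy=-5->C; (1,8):dx=-10,dy=-15->C; (2,3):dx=+4,dy=-3->D
  (2,4):dx=+7,dy=+1->C; (2,5):dx=+2,dy=+4->C; (2,6):dx=+1,dy=+8->C; (2,7):dx=-1,dy=+5->D
  (2,8):dx=-2,dy=-5->C; (3,4):dx=+3,dy=+4->C; (3,5):dx=-2,dy=+7->D; (3,6):dx=-3,dy=+11->D
  (3,7):dx=-5,dy=+8->D; (3,8):dx=-6,dy=-2->C; (4,5):dx=-5,dy=+3->D; (4,6):dx=-6,dy=+7->D
  (4,7):dx=-8,dy=+4->D; (4,8):dx=-9,dy=-6->C; (5,6):dx=-1,dy=+4->D; (5,7):dx=-3,dy=+1->D
  (5,8):dx=-4,dy=-9->C; (6,7):dx=-2,dy=-3->C; (6,8):dx=-3,dy=-13->C; (7,8):dx=-1,dy=-10->C
Step 2: C = 18, D = 10, total pairs = 28.
Step 3: tau = (C - D)/(n(n-1)/2) = (18 - 10)/28 = 0.285714.
Step 4: Exact two-sided p-value (enumerate n! = 40320 permutations of y under H0): p = 0.398760.
Step 5: alpha = 0.05. fail to reject H0.

tau_b = 0.2857 (C=18, D=10), p = 0.398760, fail to reject H0.


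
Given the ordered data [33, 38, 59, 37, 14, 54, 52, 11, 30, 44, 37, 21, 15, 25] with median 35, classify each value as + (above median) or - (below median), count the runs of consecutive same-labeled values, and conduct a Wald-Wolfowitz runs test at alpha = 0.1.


Step 1: Compute median = 35; label A = above, B = below.
Labels in order: BAAABAABBAABBB  (n_A = 7, n_B = 7)
Step 2: Count runs R = 7.
Step 3: Under H0 (random ordering), E[R] = 2*n_A*n_B/(n_A+n_B) + 1 = 2*7*7/14 + 1 = 8.0000.
        Var[R] = 2*n_A*n_B*(2*n_A*n_B - n_A - n_B) / ((n_A+n_B)^2 * (n_A+n_B-1)) = 8232/2548 = 3.2308.
        SD[R] = 1.7974.
Step 4: Continuity-corrected z = (R + 0.5 - E[R]) / SD[R] = (7 + 0.5 - 8.0000) / 1.7974 = -0.2782.
Step 5: Two-sided p-value via normal approximation = 2*(1 - Phi(|z|)) = 0.780879.
Step 6: alpha = 0.1. fail to reject H0.

R = 7, z = -0.2782, p = 0.780879, fail to reject H0.


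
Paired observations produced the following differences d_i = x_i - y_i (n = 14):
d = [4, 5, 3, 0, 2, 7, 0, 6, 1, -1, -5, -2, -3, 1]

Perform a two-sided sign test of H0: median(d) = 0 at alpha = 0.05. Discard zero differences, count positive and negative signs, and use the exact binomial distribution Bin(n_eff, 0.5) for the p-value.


Step 1: Discard zero differences. Original n = 14; n_eff = number of nonzero differences = 12.
Nonzero differences (with sign): +4, +5, +3, +2, +7, +6, +1, -1, -5, -2, -3, +1
Step 2: Count signs: positive = 8, negative = 4.
Step 3: Under H0: P(positive) = 0.5, so the number of positives S ~ Bin(12, 0.5).
Step 4: Two-sided exact p-value = sum of Bin(12,0.5) probabilities at or below the observed probability = 0.387695.
Step 5: alpha = 0.05. fail to reject H0.

n_eff = 12, pos = 8, neg = 4, p = 0.387695, fail to reject H0.


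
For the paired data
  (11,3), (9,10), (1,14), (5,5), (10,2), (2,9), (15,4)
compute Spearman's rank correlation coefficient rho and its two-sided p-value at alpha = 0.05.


Step 1: Rank x and y separately (midranks; no ties here).
rank(x): 11->6, 9->4, 1->1, 5->3, 10->5, 2->2, 15->7
rank(y): 3->2, 10->6, 14->7, 5->4, 2->1, 9->5, 4->3
Step 2: d_i = R_x(i) - R_y(i); compute d_i^2.
  (6-2)^2=16, (4-6)^2=4, (1-7)^2=36, (3-4)^2=1, (5-1)^2=16, (2-5)^2=9, (7-3)^2=16
sum(d^2) = 98.
Step 3: rho = 1 - 6*98 / (7*(7^2 - 1)) = 1 - 588/336 = -0.750000.
Step 4: Under H0, t = rho * sqrt((n-2)/(1-rho^2)) = -2.5355 ~ t(5).
Step 5: Two-sided p-value from the t-distribution with 5 df = 0.052181.
Step 6: alpha = 0.05. fail to reject H0.

rho = -0.7500, p = 0.052181, fail to reject H0 at alpha = 0.05.


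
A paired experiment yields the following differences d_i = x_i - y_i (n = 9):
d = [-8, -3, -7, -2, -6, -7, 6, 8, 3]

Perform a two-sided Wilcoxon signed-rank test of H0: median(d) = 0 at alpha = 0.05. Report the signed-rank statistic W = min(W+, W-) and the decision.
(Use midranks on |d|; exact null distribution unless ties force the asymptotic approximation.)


Step 1: Drop any zero differences (none here) and take |d_i|.
|d| = [8, 3, 7, 2, 6, 7, 6, 8, 3]
Step 2: Midrank |d_i| (ties get averaged ranks).
ranks: |8|->8.5, |3|->2.5, |7|->6.5, |2|->1, |6|->4.5, |7|->6.5, |6|->4.5, |8|->8.5, |3|->2.5
Step 3: Attach original signs; sum ranks with positive sign and with negative sign.
W+ = 4.5 + 8.5 + 2.5 = 15.5
W- = 8.5 + 2.5 + 6.5 + 1 + 4.5 + 6.5 = 29.5
(Check: W+ + W- = 45 should equal n(n+1)/2 = 45.)
Step 4: Test statistic W = min(W+, W-) = 15.5.
Step 5: Ties in |d|, so use the tie-corrected normal approximation.
        E[W] = n(n+1)/4 = 9*10/4 = 22.5.
        Tie groups: |d|=3 (t=2), |d|=6 (t=2), |d|=7 (t=2), |d|=8 (t=2); sum(t^3 - t) = 24.
        Var[W] = n(n+1)(2n+1)/24 - sum(t^3-t)/48 = 1710/24 - 24/48 = 70.75.
        z = (W - E[W]) / sqrt(Var[W]) = (15.5 - 22.5) / 8.4113 = -0.8322.
        Two-sided p = 2*Phi(z) = 0.405288.
Step 6: alpha = 0.05. fail to reject H0.

W+ = 15.5, W- = 29.5, W = min = 15.5, p = 0.405288, fail to reject H0.


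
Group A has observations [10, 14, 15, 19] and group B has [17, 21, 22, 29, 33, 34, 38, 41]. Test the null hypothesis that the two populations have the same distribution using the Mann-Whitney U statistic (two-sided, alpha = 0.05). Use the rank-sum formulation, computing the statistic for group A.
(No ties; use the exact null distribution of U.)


Step 1: Combine and sort all 12 observations; assign midranks.
sorted (value, group): (10,X), (14,X), (15,X), (17,Y), (19,X), (21,Y), (22,Y), (29,Y), (33,Y), (34,Y), (38,Y), (41,Y)
ranks: 10->1, 14->2, 15->3, 17->4, 19->5, 21->6, 22->7, 29->8, 33->9, 34->10, 38->11, 41->12
Step 2: Rank sum for X: R1 = 1 + 2 + 3 + 5 = 11.
Step 3: U_X = R1 - n1(n1+1)/2 = 11 - 4*5/2 = 11 - 10 = 1.
       U_Y = n1*n2 - U_X = 32 - 1 = 31.
Step 4: No ties, so the exact null distribution of U (based on enumerating the C(12,4) = 495 equally likely rank assignments) gives the two-sided p-value.
Step 5: p-value = 0.008081; compare to alpha = 0.05. reject H0.

U_X = 1, p = 0.008081, reject H0 at alpha = 0.05.


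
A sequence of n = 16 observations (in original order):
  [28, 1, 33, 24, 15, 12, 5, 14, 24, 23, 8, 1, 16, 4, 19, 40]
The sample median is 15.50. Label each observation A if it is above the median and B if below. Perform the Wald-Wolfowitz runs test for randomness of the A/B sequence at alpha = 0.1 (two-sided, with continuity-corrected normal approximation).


Step 1: Compute median = 15.50; label A = above, B = below.
Labels in order: ABAABBBBAABBABAA  (n_A = 8, n_B = 8)
Step 2: Count runs R = 9.
Step 3: Under H0 (random ordering), E[R] = 2*n_A*n_B/(n_A+n_B) + 1 = 2*8*8/16 + 1 = 9.0000.
        Var[R] = 2*n_A*n_B*(2*n_A*n_B - n_A - n_B) / ((n_A+n_B)^2 * (n_A+n_B-1)) = 14336/3840 = 3.7333.
        SD[R] = 1.9322.
Step 4: R = E[R], so z = 0 with no continuity correction.
Step 5: Two-sided p-value via normal approximation = 2*(1 - Phi(|z|)) = 1.000000.
Step 6: alpha = 0.1. fail to reject H0.

R = 9, z = 0.0000, p = 1.000000, fail to reject H0.


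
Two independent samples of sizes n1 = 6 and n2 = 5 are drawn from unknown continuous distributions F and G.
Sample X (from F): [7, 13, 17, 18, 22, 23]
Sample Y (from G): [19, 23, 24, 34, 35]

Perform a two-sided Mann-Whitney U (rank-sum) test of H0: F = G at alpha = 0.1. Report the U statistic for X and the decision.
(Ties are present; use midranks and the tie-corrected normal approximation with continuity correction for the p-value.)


Step 1: Combine and sort all 11 observations; assign midranks.
sorted (value, group): (7,X), (13,X), (17,X), (18,X), (19,Y), (22,X), (23,X), (23,Y), (24,Y), (34,Y), (35,Y)
ranks: 7->1, 13->2, 17->3, 18->4, 19->5, 22->6, 23->7.5, 23->7.5, 24->9, 34->10, 35->11
Step 2: Rank sum for X: R1 = 1 + 2 + 3 + 4 + 6 + 7.5 = 23.5.
Step 3: U_X = R1 - n1(n1+1)/2 = 23.5 - 6*7/2 = 23.5 - 21 = 2.5.
       U_Y = n1*n2 - U_X = 30 - 2.5 = 27.5.
Step 4: Ties are present, so use the tie-corrected normal approximation (with continuity correction) for the p-value.
Step 5: p-value = 0.028100; compare to alpha = 0.1. reject H0.

U_X = 2.5, p = 0.028100, reject H0 at alpha = 0.1.


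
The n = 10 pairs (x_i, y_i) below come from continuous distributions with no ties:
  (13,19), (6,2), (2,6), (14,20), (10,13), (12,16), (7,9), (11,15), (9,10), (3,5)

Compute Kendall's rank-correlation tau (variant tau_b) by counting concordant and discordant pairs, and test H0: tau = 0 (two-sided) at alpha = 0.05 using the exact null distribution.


Step 1: Enumerate the 45 unordered pairs (i,j) with i<j and classify each by sign(x_j-x_i) * sign(y_j-y_i).
  (1,2):dx=-7,dy=-17->C; (1,3):dx=-11,dy=-13->C; (1,4):dx=+1,dy=+1->C; (1,5):dx=-3,dy=-6->C
  (1,6):dx=-1,dy=-3->C; (1,7):dx=-6,dy=-10->C; (1,8):dx=-2,dy=-4->C; (1,9):dx=-4,dy=-9->C
  (1,10):dx=-10,dy=-14->C; (2,3):dx=-4,dy=+4->D; (2,4):dx=+8,dy=+18->C; (2,5):dx=+4,dy=+11->C
  (2,6):dx=+6,dy=+14->C; (2,7):dx=+1,dy=+7->C; (2,8):dx=+5,dy=+13->C; (2,9):dx=+3,dy=+8->C
  (2,10):dx=-3,dy=+3->D; (3,4):dx=+12,dy=+14->C; (3,5):dx=+8,dy=+7->C; (3,6):dx=+10,dy=+10->C
  (3,7):dx=+5,dy=+3->C; (3,8):dx=+9,dy=+9->C; (3,9):dx=+7,dy=+4->C; (3,10):dx=+1,dy=-1->D
  (4,5):dx=-4,dy=-7->C; (4,6):dx=-2,dy=-4->C; (4,7):dx=-7,dy=-11->C; (4,8):dx=-3,dy=-5->C
  (4,9):dx=-5,dy=-10->C; (4,10):dx=-11,dy=-15->C; (5,6):dx=+2,dy=+3->C; (5,7):dx=-3,dy=-4->C
  (5,8):dx=+1,dy=+2->C; (5,9):dx=-1,dy=-3->C; (5,10):dx=-7,dy=-8->C; (6,7):dx=-5,dy=-7->C
  (6,8):dx=-1,dy=-1->C; (6,9):dx=-3,dy=-6->C; (6,10):dx=-9,dy=-11->C; (7,8):dx=+4,dy=+6->C
  (7,9):dx=+2,dy=+1->C; (7,10):dx=-4,dy=-4->C; (8,9):dx=-2,dy=-5->C; (8,10):dx=-8,dy=-10->C
  (9,10):dx=-6,dy=-5->C
Step 2: C = 42, D = 3, total pairs = 45.
Step 3: tau = (C - D)/(n(n-1)/2) = (42 - 3)/45 = 0.866667.
Step 4: Exact two-sided p-value (enumerate n! = 3628800 permutations of y under H0): p = 0.000115.
Step 5: alpha = 0.05. reject H0.

tau_b = 0.8667 (C=42, D=3), p = 0.000115, reject H0.


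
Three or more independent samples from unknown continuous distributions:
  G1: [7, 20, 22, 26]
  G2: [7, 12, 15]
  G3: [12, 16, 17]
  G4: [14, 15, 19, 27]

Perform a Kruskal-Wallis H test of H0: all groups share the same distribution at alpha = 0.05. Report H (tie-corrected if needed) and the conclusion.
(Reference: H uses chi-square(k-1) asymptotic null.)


Step 1: Combine all N = 14 observations and assign midranks.
sorted (value, group, rank): (7,G1,1.5), (7,G2,1.5), (12,G2,3.5), (12,G3,3.5), (14,G4,5), (15,G2,6.5), (15,G4,6.5), (16,G3,8), (17,G3,9), (19,G4,10), (20,G1,11), (22,G1,12), (26,G1,13), (27,G4,14)
Step 2: Sum ranks within each group.
R_1 = 37.5 (n_1 = 4)
R_2 = 11.5 (n_2 = 3)
R_3 = 20.5 (n_3 = 3)
R_4 = 35.5 (n_4 = 4)
Step 3: H = 12/(N(N+1)) * sum(R_i^2/n_i) - 3(N+1)
     = 12/(14*15) * (37.5^2/4 + 11.5^2/3 + 20.5^2/3 + 35.5^2/4) - 3*15
     = 0.057143 * 850.792 - 45
     = 3.616667.
Step 4: Ties present; correction factor C = 1 - 18/(14^3 - 14) = 0.993407. Corrected H = 3.616667 / 0.993407 = 3.640671.
Step 5: Under H0, H ~ chi^2(3); p-value = 0.302971.
Step 6: alpha = 0.05. fail to reject H0.

H = 3.6407, df = 3, p = 0.302971, fail to reject H0.


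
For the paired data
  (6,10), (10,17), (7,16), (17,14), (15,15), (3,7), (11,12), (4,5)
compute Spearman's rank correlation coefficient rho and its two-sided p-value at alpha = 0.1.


Step 1: Rank x and y separately (midranks; no ties here).
rank(x): 6->3, 10->5, 7->4, 17->8, 15->7, 3->1, 11->6, 4->2
rank(y): 10->3, 17->8, 16->7, 14->5, 15->6, 7->2, 12->4, 5->1
Step 2: d_i = R_x(i) - R_y(i); compute d_i^2.
  (3-3)^2=0, (5-8)^2=9, (4-7)^2=9, (8-5)^2=9, (7-6)^2=1, (1-2)^2=1, (6-4)^2=4, (2-1)^2=1
sum(d^2) = 34.
Step 3: rho = 1 - 6*34 / (8*(8^2 - 1)) = 1 - 204/504 = 0.595238.
Step 4: Under H0, t = rho * sqrt((n-2)/(1-rho^2)) = 1.8145 ~ t(6).
Step 5: Two-sided p-value from the t-distribution with 6 df = 0.119530.
Step 6: alpha = 0.1. fail to reject H0.

rho = 0.5952, p = 0.119530, fail to reject H0 at alpha = 0.1.


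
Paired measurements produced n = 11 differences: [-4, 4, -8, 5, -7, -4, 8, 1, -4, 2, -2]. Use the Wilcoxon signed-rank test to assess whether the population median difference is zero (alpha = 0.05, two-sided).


Step 1: Drop any zero differences (none here) and take |d_i|.
|d| = [4, 4, 8, 5, 7, 4, 8, 1, 4, 2, 2]
Step 2: Midrank |d_i| (ties get averaged ranks).
ranks: |4|->5.5, |4|->5.5, |8|->10.5, |5|->8, |7|->9, |4|->5.5, |8|->10.5, |1|->1, |4|->5.5, |2|->2.5, |2|->2.5
Step 3: Attach original signs; sum ranks with positive sign and with negative sign.
W+ = 5.5 + 8 + 10.5 + 1 + 2.5 = 27.5
W- = 5.5 + 10.5 + 9 + 5.5 + 5.5 + 2.5 = 38.5
(Check: W+ + W- = 66 should equal n(n+1)/2 = 66.)
Step 4: Test statistic W = min(W+, W-) = 27.5.
Step 5: Ties in |d|, so use the tie-corrected normal approximation.
        E[W] = n(n+1)/4 = 11*12/4 = 33.
        Tie groups: |d|=2 (t=2), |d|=4 (t=4), |d|=8 (t=2); sum(t^3 - t) = 72.
        Var[W] = n(n+1)(2n+1)/24 - sum(t^3-t)/48 = 3036/24 - 72/48 = 125.
        z = (W - E[W]) / sqrt(Var[W]) = (27.5 - 33) / 11.1803 = -0.4919.
        Two-sided p = 2*Phi(z) = 0.622765.
Step 6: alpha = 0.05. fail to reject H0.

W+ = 27.5, W- = 38.5, W = min = 27.5, p = 0.622765, fail to reject H0.


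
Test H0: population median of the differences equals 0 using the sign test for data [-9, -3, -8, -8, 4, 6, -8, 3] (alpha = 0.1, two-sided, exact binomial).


Step 1: Discard zero differences. Original n = 8; n_eff = number of nonzero differences = 8.
Nonzero differences (with sign): -9, -3, -8, -8, +4, +6, -8, +3
Step 2: Count signs: positive = 3, negative = 5.
Step 3: Under H0: P(positive) = 0.5, so the number of positives S ~ Bin(8, 0.5).
Step 4: Two-sided exact p-value = sum of Bin(8,0.5) probabilities at or below the observed probability = 0.726562.
Step 5: alpha = 0.1. fail to reject H0.

n_eff = 8, pos = 3, neg = 5, p = 0.726562, fail to reject H0.


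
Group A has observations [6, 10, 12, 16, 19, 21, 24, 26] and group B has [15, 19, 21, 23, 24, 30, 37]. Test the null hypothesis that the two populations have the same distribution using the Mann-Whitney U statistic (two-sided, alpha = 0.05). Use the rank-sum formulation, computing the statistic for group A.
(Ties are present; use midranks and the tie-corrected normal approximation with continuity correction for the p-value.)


Step 1: Combine and sort all 15 observations; assign midranks.
sorted (value, group): (6,X), (10,X), (12,X), (15,Y), (16,X), (19,X), (19,Y), (21,X), (21,Y), (23,Y), (24,X), (24,Y), (26,X), (30,Y), (37,Y)
ranks: 6->1, 10->2, 12->3, 15->4, 16->5, 19->6.5, 19->6.5, 21->8.5, 21->8.5, 23->10, 24->11.5, 24->11.5, 26->13, 30->14, 37->15
Step 2: Rank sum for X: R1 = 1 + 2 + 3 + 5 + 6.5 + 8.5 + 11.5 + 13 = 50.5.
Step 3: U_X = R1 - n1(n1+1)/2 = 50.5 - 8*9/2 = 50.5 - 36 = 14.5.
       U_Y = n1*n2 - U_X = 56 - 14.5 = 41.5.
Step 4: Ties are present, so use the tie-corrected normal approximation (with continuity correction) for the p-value.
Step 5: p-value = 0.131426; compare to alpha = 0.05. fail to reject H0.

U_X = 14.5, p = 0.131426, fail to reject H0 at alpha = 0.05.


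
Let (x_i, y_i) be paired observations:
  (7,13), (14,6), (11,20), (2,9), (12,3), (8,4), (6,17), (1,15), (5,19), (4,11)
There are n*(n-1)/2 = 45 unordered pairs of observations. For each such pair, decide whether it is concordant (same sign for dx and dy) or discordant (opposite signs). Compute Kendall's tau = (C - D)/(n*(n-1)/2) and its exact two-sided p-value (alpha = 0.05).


Step 1: Enumerate the 45 unordered pairs (i,j) with i<j and classify each by sign(x_j-x_i) * sign(y_j-y_i).
  (1,2):dx=+7,dy=-7->D; (1,3):dx=+4,dy=+7->C; (1,4):dx=-5,dy=-4->C; (1,5):dx=+5,dy=-10->D
  (1,6):dx=+1,dy=-9->D; (1,7):dx=-1,dy=+4->D; (1,8):dx=-6,dy=+2->D; (1,9):dx=-2,dy=+6->D
  (1,10):dx=-3,dy=-2->C; (2,3):dx=-3,dy=+14->D; (2,4):dx=-12,dy=+3->D; (2,5):dx=-2,dy=-3->C
  (2,6):dx=-6,dy=-2->C; (2,7):dx=-8,dy=+11->D; (2,8):dx=-13,dy=+9->D; (2,9):dx=-9,dy=+13->D
  (2,10):dx=-10,dy=+5->D; (3,4):dx=-9,dy=-11->C; (3,5):dx=+1,dy=-17->D; (3,6):dx=-3,dy=-16->C
  (3,7):dx=-5,dy=-3->C; (3,8):dx=-10,dy=-5->C; (3,9):dx=-6,dy=-1->C; (3,10):dx=-7,dy=-9->C
  (4,5):dx=+10,dy=-6->D; (4,6):dx=+6,dy=-5->D; (4,7):dx=+4,dy=+8->C; (4,8):dx=-1,dy=+6->D
  (4,9):dx=+3,dy=+10->C; (4,10):dx=+2,dy=+2->C; (5,6):dx=-4,dy=+1->D; (5,7):dx=-6,dy=+14->D
  (5,8):dx=-11,dy=+12->D; (5,9):dx=-7,dy=+16->D; (5,10):dx=-8,dy=+8->D; (6,7):dx=-2,dy=+13->D
  (6,8):dx=-7,dy=+11->D; (6,9):dx=-3,dy=+15->D; (6,10):dx=-4,dy=+7->D; (7,8):dx=-5,dy=-2->C
  (7,9):dx=-1,dy=+2->D; (7,10):dx=-2,dy=-6->C; (8,9):dx=+4,dy=+4->C; (8,10):dx=+3,dy=-4->D
  (9,10):dx=-1,dy=-8->C
Step 2: C = 18, D = 27, total pairs = 45.
Step 3: tau = (C - D)/(n(n-1)/2) = (18 - 27)/45 = -0.200000.
Step 4: Exact two-sided p-value (enumerate n! = 3628800 permutations of y under H0): p = 0.484313.
Step 5: alpha = 0.05. fail to reject H0.

tau_b = -0.2000 (C=18, D=27), p = 0.484313, fail to reject H0.


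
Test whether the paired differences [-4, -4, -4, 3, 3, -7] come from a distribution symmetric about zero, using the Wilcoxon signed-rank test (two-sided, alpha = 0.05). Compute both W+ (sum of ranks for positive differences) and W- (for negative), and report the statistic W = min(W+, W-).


Step 1: Drop any zero differences (none here) and take |d_i|.
|d| = [4, 4, 4, 3, 3, 7]
Step 2: Midrank |d_i| (ties get averaged ranks).
ranks: |4|->4, |4|->4, |4|->4, |3|->1.5, |3|->1.5, |7|->6
Step 3: Attach original signs; sum ranks with positive sign and with negative sign.
W+ = 1.5 + 1.5 = 3
W- = 4 + 4 + 4 + 6 = 18
(Check: W+ + W- = 21 should equal n(n+1)/2 = 21.)
Step 4: Test statistic W = min(W+, W-) = 3.
Step 5: Ties in |d|, so use the tie-corrected normal approximation.
        E[W] = n(n+1)/4 = 6*7/4 = 10.5.
        Tie groups: |d|=3 (t=2), |d|=4 (t=3); sum(t^3 - t) = 30.
        Var[W] = n(n+1)(2n+1)/24 - sum(t^3-t)/48 = 546/24 - 30/48 = 22.125.
        z = (W - E[W]) / sqrt(Var[W]) = (3 - 10.5) / 4.7037 = -1.5945.
        Two-sided p = 2*Phi(z) = 0.110828.
Step 6: alpha = 0.05. fail to reject H0.

W+ = 3, W- = 18, W = min = 3, p = 0.110828, fail to reject H0.


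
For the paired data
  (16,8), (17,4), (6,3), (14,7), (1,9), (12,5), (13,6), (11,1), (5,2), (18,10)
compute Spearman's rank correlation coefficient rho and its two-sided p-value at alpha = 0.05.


Step 1: Rank x and y separately (midranks; no ties here).
rank(x): 16->8, 17->9, 6->3, 14->7, 1->1, 12->5, 13->6, 11->4, 5->2, 18->10
rank(y): 8->8, 4->4, 3->3, 7->7, 9->9, 5->5, 6->6, 1->1, 2->2, 10->10
Step 2: d_i = R_x(i) - R_y(i); compute d_i^2.
  (8-8)^2=0, (9-4)^2=25, (3-3)^2=0, (7-7)^2=0, (1-9)^2=64, (5-5)^2=0, (6-6)^2=0, (4-1)^2=9, (2-2)^2=0, (10-10)^2=0
sum(d^2) = 98.
Step 3: rho = 1 - 6*98 / (10*(10^2 - 1)) = 1 - 588/990 = 0.406061.
Step 4: Under H0, t = rho * sqrt((n-2)/(1-rho^2)) = 1.2568 ~ t(8).
Step 5: Two-sided p-value from the t-distribution with 8 df = 0.244282.
Step 6: alpha = 0.05. fail to reject H0.

rho = 0.4061, p = 0.244282, fail to reject H0 at alpha = 0.05.


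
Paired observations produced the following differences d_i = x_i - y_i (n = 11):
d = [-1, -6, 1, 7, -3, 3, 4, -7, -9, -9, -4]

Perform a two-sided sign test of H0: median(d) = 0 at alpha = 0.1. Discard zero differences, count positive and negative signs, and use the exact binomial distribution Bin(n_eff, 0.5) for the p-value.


Step 1: Discard zero differences. Original n = 11; n_eff = number of nonzero differences = 11.
Nonzero differences (with sign): -1, -6, +1, +7, -3, +3, +4, -7, -9, -9, -4
Step 2: Count signs: positive = 4, negative = 7.
Step 3: Under H0: P(positive) = 0.5, so the number of positives S ~ Bin(11, 0.5).
Step 4: Two-sided exact p-value = sum of Bin(11,0.5) probabilities at or below the observed probability = 0.548828.
Step 5: alpha = 0.1. fail to reject H0.

n_eff = 11, pos = 4, neg = 7, p = 0.548828, fail to reject H0.


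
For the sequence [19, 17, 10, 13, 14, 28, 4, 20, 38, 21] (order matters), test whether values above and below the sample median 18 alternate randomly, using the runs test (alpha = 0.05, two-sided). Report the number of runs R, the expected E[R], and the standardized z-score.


Step 1: Compute median = 18; label A = above, B = below.
Labels in order: ABBBBABAAA  (n_A = 5, n_B = 5)
Step 2: Count runs R = 5.
Step 3: Under H0 (random ordering), E[R] = 2*n_A*n_B/(n_A+n_B) + 1 = 2*5*5/10 + 1 = 6.0000.
        Var[R] = 2*n_A*n_B*(2*n_A*n_B - n_A - n_B) / ((n_A+n_B)^2 * (n_A+n_B-1)) = 2000/900 = 2.2222.
        SD[R] = 1.4907.
Step 4: Continuity-corrected z = (R + 0.5 - E[R]) / SD[R] = (5 + 0.5 - 6.0000) / 1.4907 = -0.3354.
Step 5: Two-sided p-value via normal approximation = 2*(1 - Phi(|z|)) = 0.737316.
Step 6: alpha = 0.05. fail to reject H0.

R = 5, z = -0.3354, p = 0.737316, fail to reject H0.


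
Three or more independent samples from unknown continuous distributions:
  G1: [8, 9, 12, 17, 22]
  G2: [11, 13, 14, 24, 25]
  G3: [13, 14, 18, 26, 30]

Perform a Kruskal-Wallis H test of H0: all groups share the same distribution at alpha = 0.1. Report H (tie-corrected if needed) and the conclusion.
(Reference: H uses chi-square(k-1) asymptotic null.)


Step 1: Combine all N = 15 observations and assign midranks.
sorted (value, group, rank): (8,G1,1), (9,G1,2), (11,G2,3), (12,G1,4), (13,G2,5.5), (13,G3,5.5), (14,G2,7.5), (14,G3,7.5), (17,G1,9), (18,G3,10), (22,G1,11), (24,G2,12), (25,G2,13), (26,G3,14), (30,G3,15)
Step 2: Sum ranks within each group.
R_1 = 27 (n_1 = 5)
R_2 = 41 (n_2 = 5)
R_3 = 52 (n_3 = 5)
Step 3: H = 12/(N(N+1)) * sum(R_i^2/n_i) - 3(N+1)
     = 12/(15*16) * (27^2/5 + 41^2/5 + 52^2/5) - 3*16
     = 0.050000 * 1022.8 - 48
     = 3.140000.
Step 4: Ties present; correction factor C = 1 - 12/(15^3 - 15) = 0.996429. Corrected H = 3.140000 / 0.996429 = 3.151254.
Step 5: Under H0, H ~ chi^2(2); p-value = 0.206878.
Step 6: alpha = 0.1. fail to reject H0.

H = 3.1513, df = 2, p = 0.206878, fail to reject H0.


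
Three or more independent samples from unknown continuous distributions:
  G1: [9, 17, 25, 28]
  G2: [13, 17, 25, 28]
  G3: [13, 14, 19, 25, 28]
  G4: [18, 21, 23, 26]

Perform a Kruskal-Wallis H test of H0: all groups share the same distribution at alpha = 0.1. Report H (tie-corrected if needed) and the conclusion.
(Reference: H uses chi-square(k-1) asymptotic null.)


Step 1: Combine all N = 17 observations and assign midranks.
sorted (value, group, rank): (9,G1,1), (13,G2,2.5), (13,G3,2.5), (14,G3,4), (17,G1,5.5), (17,G2,5.5), (18,G4,7), (19,G3,8), (21,G4,9), (23,G4,10), (25,G1,12), (25,G2,12), (25,G3,12), (26,G4,14), (28,G1,16), (28,G2,16), (28,G3,16)
Step 2: Sum ranks within each group.
R_1 = 34.5 (n_1 = 4)
R_2 = 36 (n_2 = 4)
R_3 = 42.5 (n_3 = 5)
R_4 = 40 (n_4 = 4)
Step 3: H = 12/(N(N+1)) * sum(R_i^2/n_i) - 3(N+1)
     = 12/(17*18) * (34.5^2/4 + 36^2/4 + 42.5^2/5 + 40^2/4) - 3*18
     = 0.039216 * 1382.81 - 54
     = 0.227941.
Step 4: Ties present; correction factor C = 1 - 60/(17^3 - 17) = 0.987745. Corrected H = 0.227941 / 0.987745 = 0.230769.
Step 5: Under H0, H ~ chi^2(3); p-value = 0.972476.
Step 6: alpha = 0.1. fail to reject H0.

H = 0.2308, df = 3, p = 0.972476, fail to reject H0.


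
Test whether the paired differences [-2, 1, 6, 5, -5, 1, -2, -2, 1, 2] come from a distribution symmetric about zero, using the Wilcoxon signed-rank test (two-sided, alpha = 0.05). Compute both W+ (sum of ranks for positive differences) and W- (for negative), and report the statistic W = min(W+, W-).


Step 1: Drop any zero differences (none here) and take |d_i|.
|d| = [2, 1, 6, 5, 5, 1, 2, 2, 1, 2]
Step 2: Midrank |d_i| (ties get averaged ranks).
ranks: |2|->5.5, |1|->2, |6|->10, |5|->8.5, |5|->8.5, |1|->2, |2|->5.5, |2|->5.5, |1|->2, |2|->5.5
Step 3: Attach original signs; sum ranks with positive sign and with negative sign.
W+ = 2 + 10 + 8.5 + 2 + 2 + 5.5 = 30
W- = 5.5 + 8.5 + 5.5 + 5.5 = 25
(Check: W+ + W- = 55 should equal n(n+1)/2 = 55.)
Step 4: Test statistic W = min(W+, W-) = 25.
Step 5: Ties in |d|, so use the tie-corrected normal approximation.
        E[W] = n(n+1)/4 = 10*11/4 = 27.5.
        Tie groups: |d|=1 (t=3), |d|=2 (t=4), |d|=5 (t=2); sum(t^3 - t) = 90.
        Var[W] = n(n+1)(2n+1)/24 - sum(t^3-t)/48 = 2310/24 - 90/48 = 94.375.
        z = (W - E[W]) / sqrt(Var[W]) = (25 - 27.5) / 9.7147 = -0.2573.
        Two-sided p = 2*Phi(z) = 0.796914.
Step 6: alpha = 0.05. fail to reject H0.

W+ = 30, W- = 25, W = min = 25, p = 0.796914, fail to reject H0.


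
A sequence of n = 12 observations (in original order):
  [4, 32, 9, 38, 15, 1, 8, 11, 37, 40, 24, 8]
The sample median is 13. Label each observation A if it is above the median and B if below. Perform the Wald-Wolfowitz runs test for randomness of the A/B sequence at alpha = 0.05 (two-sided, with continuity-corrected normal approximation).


Step 1: Compute median = 13; label A = above, B = below.
Labels in order: BABAABBBAAAB  (n_A = 6, n_B = 6)
Step 2: Count runs R = 7.
Step 3: Under H0 (random ordering), E[R] = 2*n_A*n_B/(n_A+n_B) + 1 = 2*6*6/12 + 1 = 7.0000.
        Var[R] = 2*n_A*n_B*(2*n_A*n_B - n_A - n_B) / ((n_A+n_B)^2 * (n_A+n_B-1)) = 4320/1584 = 2.7273.
        SD[R] = 1.6514.
Step 4: R = E[R], so z = 0 with no continuity correction.
Step 5: Two-sided p-value via normal approximation = 2*(1 - Phi(|z|)) = 1.000000.
Step 6: alpha = 0.05. fail to reject H0.

R = 7, z = 0.0000, p = 1.000000, fail to reject H0.


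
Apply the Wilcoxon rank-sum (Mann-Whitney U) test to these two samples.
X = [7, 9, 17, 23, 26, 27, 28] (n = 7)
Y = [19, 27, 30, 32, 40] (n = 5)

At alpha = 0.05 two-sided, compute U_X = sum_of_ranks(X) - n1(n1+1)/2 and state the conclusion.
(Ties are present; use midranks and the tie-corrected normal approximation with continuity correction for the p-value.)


Step 1: Combine and sort all 12 observations; assign midranks.
sorted (value, group): (7,X), (9,X), (17,X), (19,Y), (23,X), (26,X), (27,X), (27,Y), (28,X), (30,Y), (32,Y), (40,Y)
ranks: 7->1, 9->2, 17->3, 19->4, 23->5, 26->6, 27->7.5, 27->7.5, 28->9, 30->10, 32->11, 40->12
Step 2: Rank sum for X: R1 = 1 + 2 + 3 + 5 + 6 + 7.5 + 9 = 33.5.
Step 3: U_X = R1 - n1(n1+1)/2 = 33.5 - 7*8/2 = 33.5 - 28 = 5.5.
       U_Y = n1*n2 - U_X = 35 - 5.5 = 29.5.
Step 4: Ties are present, so use the tie-corrected normal approximation (with continuity correction) for the p-value.
Step 5: p-value = 0.061363; compare to alpha = 0.05. fail to reject H0.

U_X = 5.5, p = 0.061363, fail to reject H0 at alpha = 0.05.


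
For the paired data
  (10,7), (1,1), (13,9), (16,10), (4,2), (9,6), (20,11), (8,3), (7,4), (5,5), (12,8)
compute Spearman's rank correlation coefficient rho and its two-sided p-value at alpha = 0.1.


Step 1: Rank x and y separately (midranks; no ties here).
rank(x): 10->7, 1->1, 13->9, 16->10, 4->2, 9->6, 20->11, 8->5, 7->4, 5->3, 12->8
rank(y): 7->7, 1->1, 9->9, 10->10, 2->2, 6->6, 11->11, 3->3, 4->4, 5->5, 8->8
Step 2: d_i = R_x(i) - R_y(i); compute d_i^2.
  (7-7)^2=0, (1-1)^2=0, (9-9)^2=0, (10-10)^2=0, (2-2)^2=0, (6-6)^2=0, (11-11)^2=0, (5-3)^2=4, (4-4)^2=0, (3-5)^2=4, (8-8)^2=0
sum(d^2) = 8.
Step 3: rho = 1 - 6*8 / (11*(11^2 - 1)) = 1 - 48/1320 = 0.963636.
Step 4: Under H0, t = rho * sqrt((n-2)/(1-rho^2)) = 10.8186 ~ t(9).
Step 5: Two-sided p-value from the t-distribution with 9 df = 0.000002.
Step 6: alpha = 0.1. reject H0.

rho = 0.9636, p = 0.000002, reject H0 at alpha = 0.1.


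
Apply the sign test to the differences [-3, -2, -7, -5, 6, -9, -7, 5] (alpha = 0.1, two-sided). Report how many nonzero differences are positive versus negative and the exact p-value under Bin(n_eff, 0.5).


Step 1: Discard zero differences. Original n = 8; n_eff = number of nonzero differences = 8.
Nonzero differences (with sign): -3, -2, -7, -5, +6, -9, -7, +5
Step 2: Count signs: positive = 2, negative = 6.
Step 3: Under H0: P(positive) = 0.5, so the number of positives S ~ Bin(8, 0.5).
Step 4: Two-sided exact p-value = sum of Bin(8,0.5) probabilities at or below the observed probability = 0.289062.
Step 5: alpha = 0.1. fail to reject H0.

n_eff = 8, pos = 2, neg = 6, p = 0.289062, fail to reject H0.


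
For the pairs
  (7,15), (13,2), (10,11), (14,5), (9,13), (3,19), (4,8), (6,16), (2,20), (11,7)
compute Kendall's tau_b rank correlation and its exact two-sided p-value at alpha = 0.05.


Step 1: Enumerate the 45 unordered pairs (i,j) with i<j and classify each by sign(x_j-x_i) * sign(y_j-y_i).
  (1,2):dx=+6,dy=-13->D; (1,3):dx=+3,dy=-4->D; (1,4):dx=+7,dy=-10->D; (1,5):dx=+2,dy=-2->D
  (1,6):dx=-4,dy=+4->D; (1,7):dx=-3,dy=-7->C; (1,8):dx=-1,dy=+1->D; (1,9):dx=-5,dy=+5->D
  (1,10):dx=+4,dy=-8->D; (2,3):dx=-3,dy=+9->D; (2,4):dx=+1,dy=+3->C; (2,5):dx=-4,dy=+11->D
  (2,6):dx=-10,dy=+17->D; (2,7):dx=-9,dy=+6->D; (2,8):dx=-7,dy=+14->D; (2,9):dx=-11,dy=+18->D
  (2,10):dx=-2,dy=+5->D; (3,4):dx=+4,dy=-6->D; (3,5):dx=-1,dy=+2->D; (3,6):dx=-7,dy=+8->D
  (3,7):dx=-6,dy=-3->C; (3,8):dx=-4,dy=+5->D; (3,9):dx=-8,dy=+9->D; (3,10):dx=+1,dy=-4->D
  (4,5):dx=-5,dy=+8->D; (4,6):dx=-11,dy=+14->D; (4,7):dx=-10,dy=+3->D; (4,8):dx=-8,dy=+11->D
  (4,9):dx=-12,dy=+15->D; (4,10):dx=-3,dy=+2->D; (5,6):dx=-6,dy=+6->D; (5,7):dx=-5,dy=-5->C
  (5,8):dx=-3,dy=+3->D; (5,9):dx=-7,dy=+7->D; (5,10):dx=+2,dy=-6->D; (6,7):dx=+1,dy=-11->D
  (6,8):dx=+3,dy=-3->D; (6,9):dx=-1,dy=+1->D; (6,10):dx=+8,dy=-12->D; (7,8):dx=+2,dy=+8->C
  (7,9):dx=-2,dy=+12->D; (7,10):dx=+7,dy=-1->D; (8,9):dx=-4,dy=+4->D; (8,10):dx=+5,dy=-9->D
  (9,10):dx=+9,dy=-13->D
Step 2: C = 5, D = 40, total pairs = 45.
Step 3: tau = (C - D)/(n(n-1)/2) = (5 - 40)/45 = -0.777778.
Step 4: Exact two-sided p-value (enumerate n! = 3628800 permutations of y under H0): p = 0.000946.
Step 5: alpha = 0.05. reject H0.

tau_b = -0.7778 (C=5, D=40), p = 0.000946, reject H0.


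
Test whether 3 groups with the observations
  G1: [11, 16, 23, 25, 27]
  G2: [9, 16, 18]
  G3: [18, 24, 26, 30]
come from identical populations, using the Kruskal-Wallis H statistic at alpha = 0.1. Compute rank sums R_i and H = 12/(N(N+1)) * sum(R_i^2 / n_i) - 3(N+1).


Step 1: Combine all N = 12 observations and assign midranks.
sorted (value, group, rank): (9,G2,1), (11,G1,2), (16,G1,3.5), (16,G2,3.5), (18,G2,5.5), (18,G3,5.5), (23,G1,7), (24,G3,8), (25,G1,9), (26,G3,10), (27,G1,11), (30,G3,12)
Step 2: Sum ranks within each group.
R_1 = 32.5 (n_1 = 5)
R_2 = 10 (n_2 = 3)
R_3 = 35.5 (n_3 = 4)
Step 3: H = 12/(N(N+1)) * sum(R_i^2/n_i) - 3(N+1)
     = 12/(12*13) * (32.5^2/5 + 10^2/3 + 35.5^2/4) - 3*13
     = 0.076923 * 559.646 - 39
     = 4.049679.
Step 4: Ties present; correction factor C = 1 - 12/(12^3 - 12) = 0.993007. Corrected H = 4.049679 / 0.993007 = 4.078198.
Step 5: Under H0, H ~ chi^2(2); p-value = 0.130146.
Step 6: alpha = 0.1. fail to reject H0.

H = 4.0782, df = 2, p = 0.130146, fail to reject H0.


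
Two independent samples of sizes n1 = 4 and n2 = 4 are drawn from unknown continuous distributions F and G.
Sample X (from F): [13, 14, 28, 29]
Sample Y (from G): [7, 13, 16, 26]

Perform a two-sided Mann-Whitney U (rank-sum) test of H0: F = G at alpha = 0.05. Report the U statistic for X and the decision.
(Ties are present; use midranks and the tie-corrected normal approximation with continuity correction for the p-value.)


Step 1: Combine and sort all 8 observations; assign midranks.
sorted (value, group): (7,Y), (13,X), (13,Y), (14,X), (16,Y), (26,Y), (28,X), (29,X)
ranks: 7->1, 13->2.5, 13->2.5, 14->4, 16->5, 26->6, 28->7, 29->8
Step 2: Rank sum for X: R1 = 2.5 + 4 + 7 + 8 = 21.5.
Step 3: U_X = R1 - n1(n1+1)/2 = 21.5 - 4*5/2 = 21.5 - 10 = 11.5.
       U_Y = n1*n2 - U_X = 16 - 11.5 = 4.5.
Step 4: Ties are present, so use the tie-corrected normal approximation (with continuity correction) for the p-value.
Step 5: p-value = 0.383630; compare to alpha = 0.05. fail to reject H0.

U_X = 11.5, p = 0.383630, fail to reject H0 at alpha = 0.05.


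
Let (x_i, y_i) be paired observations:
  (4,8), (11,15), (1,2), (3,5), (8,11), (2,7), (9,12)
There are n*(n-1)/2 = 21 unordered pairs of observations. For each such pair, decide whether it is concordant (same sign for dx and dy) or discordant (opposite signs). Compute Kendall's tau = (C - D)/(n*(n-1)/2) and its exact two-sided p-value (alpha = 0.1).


Step 1: Enumerate the 21 unordered pairs (i,j) with i<j and classify each by sign(x_j-x_i) * sign(y_j-y_i).
  (1,2):dx=+7,dy=+7->C; (1,3):dx=-3,dy=-6->C; (1,4):dx=-1,dy=-3->C; (1,5):dx=+4,dy=+3->C
  (1,6):dx=-2,dy=-1->C; (1,7):dx=+5,dy=+4->C; (2,3):dx=-10,dy=-13->C; (2,4):dx=-8,dy=-10->C
  (2,5):dx=-3,dy=-4->C; (2,6):dx=-9,dy=-8->C; (2,7):dx=-2,dy=-3->C; (3,4):dx=+2,dy=+3->C
  (3,5):dx=+7,dy=+9->C; (3,6):dx=+1,dy=+5->C; (3,7):dx=+8,dy=+10->C; (4,5):dx=+5,dy=+6->C
  (4,6):dx=-1,dy=+2->D; (4,7):dx=+6,dy=+7->C; (5,6):dx=-6,dy=-4->C; (5,7):dx=+1,dy=+1->C
  (6,7):dx=+7,dy=+5->C
Step 2: C = 20, D = 1, total pairs = 21.
Step 3: tau = (C - D)/(n(n-1)/2) = (20 - 1)/21 = 0.904762.
Step 4: Exact two-sided p-value (enumerate n! = 5040 permutations of y under H0): p = 0.002778.
Step 5: alpha = 0.1. reject H0.

tau_b = 0.9048 (C=20, D=1), p = 0.002778, reject H0.


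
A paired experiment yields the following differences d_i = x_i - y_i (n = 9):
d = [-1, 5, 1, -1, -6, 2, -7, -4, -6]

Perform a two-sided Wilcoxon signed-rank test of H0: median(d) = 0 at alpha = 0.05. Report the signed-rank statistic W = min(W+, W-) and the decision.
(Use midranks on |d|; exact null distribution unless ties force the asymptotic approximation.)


Step 1: Drop any zero differences (none here) and take |d_i|.
|d| = [1, 5, 1, 1, 6, 2, 7, 4, 6]
Step 2: Midrank |d_i| (ties get averaged ranks).
ranks: |1|->2, |5|->6, |1|->2, |1|->2, |6|->7.5, |2|->4, |7|->9, |4|->5, |6|->7.5
Step 3: Attach original signs; sum ranks with positive sign and with negative sign.
W+ = 6 + 2 + 4 = 12
W- = 2 + 2 + 7.5 + 9 + 5 + 7.5 = 33
(Check: W+ + W- = 45 should equal n(n+1)/2 = 45.)
Step 4: Test statistic W = min(W+, W-) = 12.
Step 5: Ties in |d|, so use the tie-corrected normal approximation.
        E[W] = n(n+1)/4 = 9*10/4 = 22.5.
        Tie groups: |d|=1 (t=3), |d|=6 (t=2); sum(t^3 - t) = 30.
        Var[W] = n(n+1)(2n+1)/24 - sum(t^3-t)/48 = 1710/24 - 30/48 = 70.625.
        z = (W - E[W]) / sqrt(Var[W]) = (12 - 22.5) / 8.4039 = -1.2494.
        Two-sided p = 2*Phi(z) = 0.211510.
Step 6: alpha = 0.05. fail to reject H0.

W+ = 12, W- = 33, W = min = 12, p = 0.211510, fail to reject H0.


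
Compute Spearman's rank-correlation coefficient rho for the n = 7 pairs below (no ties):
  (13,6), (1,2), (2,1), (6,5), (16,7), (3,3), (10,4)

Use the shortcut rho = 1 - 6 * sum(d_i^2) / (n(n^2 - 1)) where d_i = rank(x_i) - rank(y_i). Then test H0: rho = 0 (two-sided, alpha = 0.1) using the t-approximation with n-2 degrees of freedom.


Step 1: Rank x and y separately (midranks; no ties here).
rank(x): 13->6, 1->1, 2->2, 6->4, 16->7, 3->3, 10->5
rank(y): 6->6, 2->2, 1->1, 5->5, 7->7, 3->3, 4->4
Step 2: d_i = R_x(i) - R_y(i); compute d_i^2.
  (6-6)^2=0, (1-2)^2=1, (2-1)^2=1, (4-5)^2=1, (7-7)^2=0, (3-3)^2=0, (5-4)^2=1
sum(d^2) = 4.
Step 3: rho = 1 - 6*4 / (7*(7^2 - 1)) = 1 - 24/336 = 0.928571.
Step 4: Under H0, t = rho * sqrt((n-2)/(1-rho^2)) = 5.5943 ~ t(5).
Step 5: Two-sided p-value from the t-distribution with 5 df = 0.002519.
Step 6: alpha = 0.1. reject H0.

rho = 0.9286, p = 0.002519, reject H0 at alpha = 0.1.


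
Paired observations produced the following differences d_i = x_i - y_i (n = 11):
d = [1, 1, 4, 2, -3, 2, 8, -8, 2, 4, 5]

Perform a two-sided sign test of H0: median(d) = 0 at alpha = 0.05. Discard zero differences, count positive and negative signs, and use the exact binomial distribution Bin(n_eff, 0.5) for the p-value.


Step 1: Discard zero differences. Original n = 11; n_eff = number of nonzero differences = 11.
Nonzero differences (with sign): +1, +1, +4, +2, -3, +2, +8, -8, +2, +4, +5
Step 2: Count signs: positive = 9, negative = 2.
Step 3: Under H0: P(positive) = 0.5, so the number of positives S ~ Bin(11, 0.5).
Step 4: Two-sided exact p-value = sum of Bin(11,0.5) probabilities at or below the observed probability = 0.065430.
Step 5: alpha = 0.05. fail to reject H0.

n_eff = 11, pos = 9, neg = 2, p = 0.065430, fail to reject H0.


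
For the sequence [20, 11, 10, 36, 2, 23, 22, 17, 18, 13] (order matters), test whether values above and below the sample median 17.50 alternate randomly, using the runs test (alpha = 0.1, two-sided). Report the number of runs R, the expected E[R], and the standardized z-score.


Step 1: Compute median = 17.50; label A = above, B = below.
Labels in order: ABBABAABAB  (n_A = 5, n_B = 5)
Step 2: Count runs R = 8.
Step 3: Under H0 (random ordering), E[R] = 2*n_A*n_B/(n_A+n_B) + 1 = 2*5*5/10 + 1 = 6.0000.
        Var[R] = 2*n_A*n_B*(2*n_A*n_B - n_A - n_B) / ((n_A+n_B)^2 * (n_A+n_B-1)) = 2000/900 = 2.2222.
        SD[R] = 1.4907.
Step 4: Continuity-corrected z = (R - 0.5 - E[R]) / SD[R] = (8 - 0.5 - 6.0000) / 1.4907 = 1.0062.
Step 5: Two-sided p-value via normal approximation = 2*(1 - Phi(|z|)) = 0.314305.
Step 6: alpha = 0.1. fail to reject H0.

R = 8, z = 1.0062, p = 0.314305, fail to reject H0.


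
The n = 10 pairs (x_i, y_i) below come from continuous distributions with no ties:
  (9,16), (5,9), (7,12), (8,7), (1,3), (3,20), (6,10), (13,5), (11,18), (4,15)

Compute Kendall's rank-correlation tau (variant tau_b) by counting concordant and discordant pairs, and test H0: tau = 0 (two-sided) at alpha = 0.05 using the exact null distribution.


Step 1: Enumerate the 45 unordered pairs (i,j) with i<j and classify each by sign(x_j-x_i) * sign(y_j-y_i).
  (1,2):dx=-4,dy=-7->C; (1,3):dx=-2,dy=-4->C; (1,4):dx=-1,dy=-9->C; (1,5):dx=-8,dy=-13->C
  (1,6):dx=-6,dy=+4->D; (1,7):dx=-3,dy=-6->C; (1,8):dx=+4,dy=-11->D; (1,9):dx=+2,dy=+2->C
  (1,10):dx=-5,dy=-1->C; (2,3):dx=+2,dy=+3->C; (2,4):dx=+3,dy=-2->D; (2,5):dx=-4,dy=-6->C
  (2,6):dx=-2,dy=+11->D; (2,7):dx=+1,dy=+1->C; (2,8):dx=+8,dy=-4->D; (2,9):dx=+6,dy=+9->C
  (2,10):dx=-1,dy=+6->D; (3,4):dx=+1,dy=-5->D; (3,5):dx=-6,dy=-9->C; (3,6):dx=-4,dy=+8->D
  (3,7):dx=-1,dy=-2->C; (3,8):dx=+6,dy=-7->D; (3,9):dx=+4,dy=+6->C; (3,10):dx=-3,dy=+3->D
  (4,5):dx=-7,dy=-4->C; (4,6):dx=-5,dy=+13->D; (4,7):dx=-2,dy=+3->D; (4,8):dx=+5,dy=-2->D
  (4,9):dx=+3,dy=+11->C; (4,10):dx=-4,dy=+8->D; (5,6):dx=+2,dy=+17->C; (5,7):dx=+5,dy=+7->C
  (5,8):dx=+12,dy=+2->C; (5,9):dx=+10,dy=+15->C; (5,10):dx=+3,dy=+12->C; (6,7):dx=+3,dy=-10->D
  (6,8):dx=+10,dy=-15->D; (6,9):dx=+8,dy=-2->D; (6,10):dx=+1,dy=-5->D; (7,8):dx=+7,dy=-5->D
  (7,9):dx=+5,dy=+8->C; (7,10):dx=-2,dy=+5->D; (8,9):dx=-2,dy=+13->D; (8,10):dx=-9,dy=+10->D
  (9,10):dx=-7,dy=-3->C
Step 2: C = 23, D = 22, total pairs = 45.
Step 3: tau = (C - D)/(n(n-1)/2) = (23 - 22)/45 = 0.022222.
Step 4: Exact two-sided p-value (enumerate n! = 3628800 permutations of y under H0): p = 1.000000.
Step 5: alpha = 0.05. fail to reject H0.

tau_b = 0.0222 (C=23, D=22), p = 1.000000, fail to reject H0.
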